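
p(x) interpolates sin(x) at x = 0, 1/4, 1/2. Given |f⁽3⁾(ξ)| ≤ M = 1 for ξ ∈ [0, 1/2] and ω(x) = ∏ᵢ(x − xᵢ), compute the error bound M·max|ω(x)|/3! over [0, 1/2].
sqrt(3)/1728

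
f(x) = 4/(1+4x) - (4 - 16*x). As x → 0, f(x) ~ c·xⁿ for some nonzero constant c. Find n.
2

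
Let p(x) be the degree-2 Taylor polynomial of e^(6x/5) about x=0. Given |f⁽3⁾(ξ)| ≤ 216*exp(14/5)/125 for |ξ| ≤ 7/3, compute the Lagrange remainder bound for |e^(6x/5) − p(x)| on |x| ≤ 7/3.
1372*exp(14/5)/375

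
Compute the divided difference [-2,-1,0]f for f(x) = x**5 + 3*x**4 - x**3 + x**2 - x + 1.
10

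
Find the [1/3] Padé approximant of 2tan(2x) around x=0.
4*x/(1 - 4*x**2/3)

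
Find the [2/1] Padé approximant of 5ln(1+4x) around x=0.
20*x*(2*x + 3)/(3*(8*x/3 + 1))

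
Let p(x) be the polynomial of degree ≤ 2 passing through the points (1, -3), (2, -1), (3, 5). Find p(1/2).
-5/2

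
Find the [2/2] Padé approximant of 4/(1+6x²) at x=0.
4/(6*x**2 + 1)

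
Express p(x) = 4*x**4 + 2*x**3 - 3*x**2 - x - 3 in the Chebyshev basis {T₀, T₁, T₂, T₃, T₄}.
(-3)T₀ + (1/2)T₁ + (1/2)T₂ + (1/2)T₃ + (1/2)T₄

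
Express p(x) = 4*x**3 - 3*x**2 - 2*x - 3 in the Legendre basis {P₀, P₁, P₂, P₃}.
(-4)P₀ + (2/5)P₁ + (-2)P₂ + (8/5)P₃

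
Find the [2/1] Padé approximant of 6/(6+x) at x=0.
1/(x/6 + 1)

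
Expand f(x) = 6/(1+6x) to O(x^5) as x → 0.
6 - 36*x + 216*x**2 - 1296*x**3 + 7776*x**4 + O(x**5)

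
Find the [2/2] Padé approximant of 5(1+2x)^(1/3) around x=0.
(140*x**2/27 + 35*x/3 + 5)/(10*x**2/27 + 5*x/3 + 1)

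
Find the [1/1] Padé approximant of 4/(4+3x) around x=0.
1/(3*x/4 + 1)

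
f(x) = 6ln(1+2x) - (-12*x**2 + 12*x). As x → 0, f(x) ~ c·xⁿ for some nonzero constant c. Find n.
3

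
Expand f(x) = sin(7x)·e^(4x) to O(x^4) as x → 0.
7*x + 28*x**2 - 7*x**3/6 + O(x**4)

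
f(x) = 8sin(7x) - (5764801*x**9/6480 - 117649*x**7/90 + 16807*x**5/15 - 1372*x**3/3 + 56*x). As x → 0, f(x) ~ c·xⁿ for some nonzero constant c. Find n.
11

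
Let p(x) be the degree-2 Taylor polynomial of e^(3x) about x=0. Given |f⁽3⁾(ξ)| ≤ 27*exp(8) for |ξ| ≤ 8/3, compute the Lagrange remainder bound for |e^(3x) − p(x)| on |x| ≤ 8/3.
256*exp(8)/3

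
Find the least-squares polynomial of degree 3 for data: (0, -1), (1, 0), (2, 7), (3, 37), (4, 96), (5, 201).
-115/126 + (451/756)x + (-77/36)x² + (109/54)x³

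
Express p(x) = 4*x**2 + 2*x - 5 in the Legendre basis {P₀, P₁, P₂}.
(-11/3)P₀ + (2)P₁ + (8/3)P₂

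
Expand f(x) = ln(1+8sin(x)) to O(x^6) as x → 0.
8*x - 32*x**2 + 508*x**3/3 - 3040*x**4/3 + 19405*x**5/3 + O(x**6)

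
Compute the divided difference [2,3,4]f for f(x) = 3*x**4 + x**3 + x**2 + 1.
175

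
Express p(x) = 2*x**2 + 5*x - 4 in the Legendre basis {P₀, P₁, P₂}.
(-10/3)P₀ + (5)P₁ + (4/3)P₂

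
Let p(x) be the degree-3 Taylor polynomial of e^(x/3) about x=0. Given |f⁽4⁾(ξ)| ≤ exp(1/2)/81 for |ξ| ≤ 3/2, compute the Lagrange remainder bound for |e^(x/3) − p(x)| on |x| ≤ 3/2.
exp(1/2)/384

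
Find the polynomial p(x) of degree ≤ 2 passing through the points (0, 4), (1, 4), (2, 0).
-2*x**2 + 2*x + 4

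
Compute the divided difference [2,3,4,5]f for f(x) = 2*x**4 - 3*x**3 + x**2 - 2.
25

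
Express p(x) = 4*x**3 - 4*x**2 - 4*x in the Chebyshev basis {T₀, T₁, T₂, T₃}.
(-2)T₀ - T₁ + (-2)T₂ + T₃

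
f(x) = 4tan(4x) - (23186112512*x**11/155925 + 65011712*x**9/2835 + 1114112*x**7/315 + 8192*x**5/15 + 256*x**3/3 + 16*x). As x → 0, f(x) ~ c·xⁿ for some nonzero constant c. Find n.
13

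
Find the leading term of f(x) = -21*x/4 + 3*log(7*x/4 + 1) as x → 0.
-147*x**2/32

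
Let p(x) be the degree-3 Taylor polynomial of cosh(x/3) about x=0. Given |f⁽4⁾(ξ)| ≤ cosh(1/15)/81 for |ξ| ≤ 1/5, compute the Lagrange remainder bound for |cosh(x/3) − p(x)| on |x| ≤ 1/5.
cosh(1/15)/1215000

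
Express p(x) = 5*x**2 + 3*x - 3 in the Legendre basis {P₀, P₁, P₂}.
(-4/3)P₀ + (3)P₁ + (10/3)P₂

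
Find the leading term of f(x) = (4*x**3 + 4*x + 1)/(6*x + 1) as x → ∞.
2*x**2/3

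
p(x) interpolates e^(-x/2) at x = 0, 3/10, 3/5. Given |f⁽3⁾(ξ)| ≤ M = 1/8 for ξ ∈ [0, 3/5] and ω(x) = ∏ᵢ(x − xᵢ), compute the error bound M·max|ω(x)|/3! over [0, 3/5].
sqrt(3)/8000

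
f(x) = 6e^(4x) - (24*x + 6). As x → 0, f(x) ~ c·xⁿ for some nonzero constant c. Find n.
2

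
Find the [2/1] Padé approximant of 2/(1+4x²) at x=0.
2 - 8*x**2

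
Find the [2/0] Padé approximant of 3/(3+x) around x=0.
x**2/9 - x/3 + 1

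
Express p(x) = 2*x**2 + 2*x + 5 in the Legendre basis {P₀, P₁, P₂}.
(17/3)P₀ + (2)P₁ + (4/3)P₂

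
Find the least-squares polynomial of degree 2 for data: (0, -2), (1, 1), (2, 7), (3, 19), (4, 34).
-67/35 + (3/7)x + (15/7)x²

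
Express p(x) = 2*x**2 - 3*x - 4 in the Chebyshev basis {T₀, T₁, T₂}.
(-3)T₀ + (-3)T₁ + T₂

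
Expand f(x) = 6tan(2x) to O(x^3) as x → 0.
12*x + O(x**3)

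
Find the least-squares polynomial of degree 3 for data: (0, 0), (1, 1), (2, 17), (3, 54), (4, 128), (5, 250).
-5/21 + (-1/18)x + (13/84)x² + (71/36)x³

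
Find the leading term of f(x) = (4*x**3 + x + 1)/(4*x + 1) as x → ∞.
x**2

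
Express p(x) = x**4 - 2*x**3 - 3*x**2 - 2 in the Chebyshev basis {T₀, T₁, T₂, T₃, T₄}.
(-25/8)T₀ + (-3/2)T₁ - T₂ + (-1/2)T₃ + (1/8)T₄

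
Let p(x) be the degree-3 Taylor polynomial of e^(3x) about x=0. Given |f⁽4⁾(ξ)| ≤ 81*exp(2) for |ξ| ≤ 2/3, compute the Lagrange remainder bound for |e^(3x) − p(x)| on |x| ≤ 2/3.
2*exp(2)/3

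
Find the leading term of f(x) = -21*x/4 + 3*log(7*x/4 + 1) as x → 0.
-147*x**2/32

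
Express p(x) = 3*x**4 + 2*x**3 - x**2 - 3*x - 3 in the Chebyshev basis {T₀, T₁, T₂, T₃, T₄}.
(-19/8)T₀ + (-3/2)T₁ + T₂ + (1/2)T₃ + (3/8)T₄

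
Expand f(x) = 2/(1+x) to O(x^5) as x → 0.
2 - 2*x + 2*x**2 - 2*x**3 + 2*x**4 + O(x**5)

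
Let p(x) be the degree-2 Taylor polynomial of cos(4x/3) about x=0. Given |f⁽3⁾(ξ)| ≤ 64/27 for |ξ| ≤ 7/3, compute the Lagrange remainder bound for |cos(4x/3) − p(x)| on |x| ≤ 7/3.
10976/2187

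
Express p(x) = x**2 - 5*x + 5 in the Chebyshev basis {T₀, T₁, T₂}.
(11/2)T₀ + (-5)T₁ + (1/2)T₂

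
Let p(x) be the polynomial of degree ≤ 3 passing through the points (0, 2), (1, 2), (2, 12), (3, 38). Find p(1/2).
9/8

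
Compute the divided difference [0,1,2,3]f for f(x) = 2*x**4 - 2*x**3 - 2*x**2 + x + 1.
10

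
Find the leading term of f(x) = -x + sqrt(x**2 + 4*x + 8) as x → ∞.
2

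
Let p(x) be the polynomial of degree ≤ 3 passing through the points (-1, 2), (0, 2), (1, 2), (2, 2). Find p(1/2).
2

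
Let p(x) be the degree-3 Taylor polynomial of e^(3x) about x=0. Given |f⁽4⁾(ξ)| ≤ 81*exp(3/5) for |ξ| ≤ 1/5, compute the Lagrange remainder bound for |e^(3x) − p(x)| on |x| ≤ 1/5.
27*exp(3/5)/5000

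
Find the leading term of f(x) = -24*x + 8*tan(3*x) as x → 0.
72*x**3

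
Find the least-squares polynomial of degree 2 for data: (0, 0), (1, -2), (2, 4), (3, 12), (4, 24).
-18/35 + (-83/35)x + (15/7)x²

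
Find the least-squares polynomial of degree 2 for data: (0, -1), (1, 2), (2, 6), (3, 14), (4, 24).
-29/35 + (37/35)x + (9/7)x²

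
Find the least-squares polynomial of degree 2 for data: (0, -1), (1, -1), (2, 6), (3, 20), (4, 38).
-44/35 + (-167/70)x + (43/14)x²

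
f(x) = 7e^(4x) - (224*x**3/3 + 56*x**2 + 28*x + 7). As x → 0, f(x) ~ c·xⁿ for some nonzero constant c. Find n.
4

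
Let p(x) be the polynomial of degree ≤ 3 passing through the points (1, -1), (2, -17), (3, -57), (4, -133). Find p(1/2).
7/4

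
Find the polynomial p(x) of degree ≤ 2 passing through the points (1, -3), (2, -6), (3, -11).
-x**2 - 2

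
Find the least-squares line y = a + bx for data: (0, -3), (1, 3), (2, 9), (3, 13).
a = -13/5, b = 27/5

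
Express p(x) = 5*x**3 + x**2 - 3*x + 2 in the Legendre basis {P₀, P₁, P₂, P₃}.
(7/3)P₀ + (2/3)P₂ + (2)P₃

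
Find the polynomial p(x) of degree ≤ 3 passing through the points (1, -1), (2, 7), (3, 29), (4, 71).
x**3 + x**2 - 2*x - 1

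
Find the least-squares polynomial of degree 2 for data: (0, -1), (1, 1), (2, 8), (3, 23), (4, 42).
-1 + (-6/5)x + (3)x²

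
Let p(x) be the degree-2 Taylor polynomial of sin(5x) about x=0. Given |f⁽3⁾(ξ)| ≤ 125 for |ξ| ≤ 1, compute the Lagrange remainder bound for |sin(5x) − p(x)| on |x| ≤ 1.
125/6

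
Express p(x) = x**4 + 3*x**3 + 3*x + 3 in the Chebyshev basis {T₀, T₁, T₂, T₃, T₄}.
(27/8)T₀ + (21/4)T₁ + (1/2)T₂ + (3/4)T₃ + (1/8)T₄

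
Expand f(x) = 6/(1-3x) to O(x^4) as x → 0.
6 + 18*x + 54*x**2 + 162*x**3 + O(x**4)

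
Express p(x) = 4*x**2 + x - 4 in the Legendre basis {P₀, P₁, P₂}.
(-8/3)P₀ + P₁ + (8/3)P₂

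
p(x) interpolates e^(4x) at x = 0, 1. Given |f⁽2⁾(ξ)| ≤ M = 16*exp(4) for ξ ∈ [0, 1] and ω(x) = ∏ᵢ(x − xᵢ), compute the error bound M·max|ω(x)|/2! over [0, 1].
2*exp(4)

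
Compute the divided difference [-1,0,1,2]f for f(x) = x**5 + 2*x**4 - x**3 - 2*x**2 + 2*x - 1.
8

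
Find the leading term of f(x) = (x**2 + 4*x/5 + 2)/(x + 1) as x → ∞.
x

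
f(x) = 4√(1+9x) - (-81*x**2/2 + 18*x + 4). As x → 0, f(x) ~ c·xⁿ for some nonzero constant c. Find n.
3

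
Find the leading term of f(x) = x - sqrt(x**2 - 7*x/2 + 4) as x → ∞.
7/4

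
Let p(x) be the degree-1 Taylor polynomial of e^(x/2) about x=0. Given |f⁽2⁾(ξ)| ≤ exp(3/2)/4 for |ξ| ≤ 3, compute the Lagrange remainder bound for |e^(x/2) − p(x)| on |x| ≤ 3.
9*exp(3/2)/8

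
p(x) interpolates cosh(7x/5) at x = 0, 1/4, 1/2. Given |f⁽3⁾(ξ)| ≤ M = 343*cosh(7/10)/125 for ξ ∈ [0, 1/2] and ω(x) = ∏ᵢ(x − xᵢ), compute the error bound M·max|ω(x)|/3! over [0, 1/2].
343*sqrt(3)*cosh(7/10)/216000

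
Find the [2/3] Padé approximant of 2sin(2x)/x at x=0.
(4 - 28*x**2/15)/(x**2/5 + 1)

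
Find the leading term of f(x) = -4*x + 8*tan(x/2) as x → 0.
x**3/3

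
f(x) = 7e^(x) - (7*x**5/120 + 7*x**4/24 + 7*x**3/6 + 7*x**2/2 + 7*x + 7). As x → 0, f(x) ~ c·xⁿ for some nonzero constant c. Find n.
6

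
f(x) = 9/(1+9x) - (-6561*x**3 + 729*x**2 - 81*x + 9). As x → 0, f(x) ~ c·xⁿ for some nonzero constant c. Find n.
4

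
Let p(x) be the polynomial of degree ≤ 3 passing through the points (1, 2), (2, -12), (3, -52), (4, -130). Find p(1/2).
3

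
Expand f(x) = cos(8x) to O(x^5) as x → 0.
1 - 32*x**2 + 512*x**4/3 + O(x**5)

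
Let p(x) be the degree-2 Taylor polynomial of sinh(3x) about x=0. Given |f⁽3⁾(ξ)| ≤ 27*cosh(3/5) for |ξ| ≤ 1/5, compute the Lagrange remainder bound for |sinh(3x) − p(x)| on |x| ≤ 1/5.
9*cosh(3/5)/250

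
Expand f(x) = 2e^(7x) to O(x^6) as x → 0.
2 + 14*x + 49*x**2 + 343*x**3/3 + 2401*x**4/12 + 16807*x**5/60 + O(x**6)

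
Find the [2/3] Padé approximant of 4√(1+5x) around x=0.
(175*x**2/4 + 28*x + 4)/(-25*x**3/32 + 45*x**2/16 + 9*x/2 + 1)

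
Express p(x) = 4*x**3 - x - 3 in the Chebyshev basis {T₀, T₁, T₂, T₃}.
(-3)T₀ + (2)T₁ + T₃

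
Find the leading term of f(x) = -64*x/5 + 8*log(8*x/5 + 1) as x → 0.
-256*x**2/25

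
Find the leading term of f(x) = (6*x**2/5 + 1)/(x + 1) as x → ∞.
6*x/5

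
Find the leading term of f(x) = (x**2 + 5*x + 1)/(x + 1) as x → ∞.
x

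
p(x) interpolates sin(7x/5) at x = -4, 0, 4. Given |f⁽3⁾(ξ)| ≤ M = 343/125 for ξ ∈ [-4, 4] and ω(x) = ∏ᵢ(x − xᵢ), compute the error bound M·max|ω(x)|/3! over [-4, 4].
21952*sqrt(3)/3375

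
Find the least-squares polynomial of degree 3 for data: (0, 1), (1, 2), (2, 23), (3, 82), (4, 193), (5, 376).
61/63 + (-653/189)x + (215/126)x² + (151/54)x³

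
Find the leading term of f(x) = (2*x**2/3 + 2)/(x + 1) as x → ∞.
2*x/3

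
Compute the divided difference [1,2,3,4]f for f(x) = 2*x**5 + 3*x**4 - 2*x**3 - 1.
158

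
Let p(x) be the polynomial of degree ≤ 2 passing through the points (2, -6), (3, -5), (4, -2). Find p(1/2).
-15/4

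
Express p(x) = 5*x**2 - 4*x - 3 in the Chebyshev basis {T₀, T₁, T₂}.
(-1/2)T₀ + (-4)T₁ + (5/2)T₂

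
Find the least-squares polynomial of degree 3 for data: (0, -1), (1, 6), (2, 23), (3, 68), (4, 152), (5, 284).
-83/126 + (2321/756)x + (29/63)x² + (223/108)x³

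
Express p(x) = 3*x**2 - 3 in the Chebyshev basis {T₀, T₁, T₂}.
(-3/2)T₀ + (3/2)T₂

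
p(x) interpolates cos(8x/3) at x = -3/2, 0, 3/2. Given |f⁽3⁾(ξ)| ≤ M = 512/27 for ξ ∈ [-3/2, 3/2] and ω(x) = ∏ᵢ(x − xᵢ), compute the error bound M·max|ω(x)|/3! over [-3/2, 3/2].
64*sqrt(3)/27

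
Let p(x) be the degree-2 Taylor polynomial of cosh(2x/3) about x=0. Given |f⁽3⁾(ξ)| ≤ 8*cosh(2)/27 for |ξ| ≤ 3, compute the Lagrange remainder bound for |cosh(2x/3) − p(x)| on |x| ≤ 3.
4*cosh(2)/3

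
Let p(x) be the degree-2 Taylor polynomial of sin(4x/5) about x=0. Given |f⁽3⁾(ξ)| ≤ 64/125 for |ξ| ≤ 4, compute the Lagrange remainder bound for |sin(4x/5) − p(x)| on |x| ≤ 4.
2048/375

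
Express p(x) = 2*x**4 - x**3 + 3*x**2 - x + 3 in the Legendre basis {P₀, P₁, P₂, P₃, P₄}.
(22/5)P₀ + (-8/5)P₁ + (22/7)P₂ + (-2/5)P₃ + (16/35)P₄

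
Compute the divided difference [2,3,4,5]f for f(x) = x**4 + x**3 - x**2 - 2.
15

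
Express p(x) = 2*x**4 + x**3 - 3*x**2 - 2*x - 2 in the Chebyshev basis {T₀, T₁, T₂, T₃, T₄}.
(-11/4)T₀ + (-5/4)T₁ + (-1/2)T₂ + (1/4)T₃ + (1/4)T₄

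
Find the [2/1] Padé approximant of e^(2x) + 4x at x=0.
(-2*x**2 + 16*x/3 + 1)/(1 - 2*x/3)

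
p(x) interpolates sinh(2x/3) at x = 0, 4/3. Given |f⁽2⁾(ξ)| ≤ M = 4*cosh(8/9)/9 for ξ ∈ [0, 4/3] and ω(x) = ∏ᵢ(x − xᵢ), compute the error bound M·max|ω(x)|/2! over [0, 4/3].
8*cosh(8/9)/81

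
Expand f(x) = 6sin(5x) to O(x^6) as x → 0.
30*x - 125*x**3 + 625*x**5/4 + O(x**6)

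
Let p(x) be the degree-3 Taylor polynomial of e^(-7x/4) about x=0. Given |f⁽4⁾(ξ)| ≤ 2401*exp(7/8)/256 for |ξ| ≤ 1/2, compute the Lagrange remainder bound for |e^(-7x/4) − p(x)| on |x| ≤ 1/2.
2401*exp(7/8)/98304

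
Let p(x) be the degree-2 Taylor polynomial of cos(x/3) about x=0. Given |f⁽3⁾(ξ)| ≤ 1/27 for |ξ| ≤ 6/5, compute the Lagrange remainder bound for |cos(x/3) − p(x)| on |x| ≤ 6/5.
4/375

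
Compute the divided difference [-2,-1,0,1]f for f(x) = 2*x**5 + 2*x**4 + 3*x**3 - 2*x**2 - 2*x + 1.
9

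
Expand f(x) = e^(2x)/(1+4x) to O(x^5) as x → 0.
1 - 2*x + 10*x**2 - 116*x**3/3 + 466*x**4/3 + O(x**5)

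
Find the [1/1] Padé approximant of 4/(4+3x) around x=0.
1/(3*x/4 + 1)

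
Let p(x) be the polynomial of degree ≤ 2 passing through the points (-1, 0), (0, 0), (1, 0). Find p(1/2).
0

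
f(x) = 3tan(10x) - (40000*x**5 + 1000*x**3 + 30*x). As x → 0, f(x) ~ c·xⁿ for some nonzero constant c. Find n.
7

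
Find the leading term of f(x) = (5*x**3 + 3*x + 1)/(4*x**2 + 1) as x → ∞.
5*x/4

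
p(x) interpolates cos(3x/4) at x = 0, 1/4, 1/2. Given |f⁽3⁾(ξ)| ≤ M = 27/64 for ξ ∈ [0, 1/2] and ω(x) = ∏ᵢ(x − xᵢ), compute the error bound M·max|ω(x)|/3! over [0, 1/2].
sqrt(3)/4096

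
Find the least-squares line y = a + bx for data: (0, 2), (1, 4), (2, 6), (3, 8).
a = 2, b = 2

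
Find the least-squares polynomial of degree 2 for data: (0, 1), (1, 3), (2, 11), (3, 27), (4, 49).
37/35 + (-12/7)x + (24/7)x²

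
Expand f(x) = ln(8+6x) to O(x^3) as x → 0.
log(8) + 3*x/4 - 9*x**2/32 + O(x**3)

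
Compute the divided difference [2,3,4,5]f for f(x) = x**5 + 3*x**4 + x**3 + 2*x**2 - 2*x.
168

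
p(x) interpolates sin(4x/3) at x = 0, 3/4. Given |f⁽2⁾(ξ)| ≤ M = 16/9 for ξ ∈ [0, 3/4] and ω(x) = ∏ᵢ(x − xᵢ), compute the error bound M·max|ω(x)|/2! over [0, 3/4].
1/8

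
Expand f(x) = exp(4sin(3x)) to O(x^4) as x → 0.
1 + 12*x + 72*x**2 + 270*x**3 + O(x**4)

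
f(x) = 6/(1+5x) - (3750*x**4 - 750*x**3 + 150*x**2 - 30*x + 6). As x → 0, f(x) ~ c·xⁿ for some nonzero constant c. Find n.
5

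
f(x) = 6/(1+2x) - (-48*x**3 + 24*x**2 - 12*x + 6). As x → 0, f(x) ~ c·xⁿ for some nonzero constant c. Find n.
4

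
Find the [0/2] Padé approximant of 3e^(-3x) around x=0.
3/(9*x**2/2 + 3*x + 1)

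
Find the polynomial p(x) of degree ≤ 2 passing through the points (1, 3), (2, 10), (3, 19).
x**2 + 4*x - 2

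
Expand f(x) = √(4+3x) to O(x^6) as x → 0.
2 + 3*x/4 - 9*x**2/64 + 27*x**3/512 - 405*x**4/16384 + 1701*x**5/131072 + O(x**6)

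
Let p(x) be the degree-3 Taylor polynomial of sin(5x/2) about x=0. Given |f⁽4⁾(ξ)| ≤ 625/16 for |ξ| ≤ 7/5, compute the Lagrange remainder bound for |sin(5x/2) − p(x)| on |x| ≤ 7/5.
2401/384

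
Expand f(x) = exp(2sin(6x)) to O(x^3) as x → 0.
1 + 12*x + 72*x**2 + O(x**3)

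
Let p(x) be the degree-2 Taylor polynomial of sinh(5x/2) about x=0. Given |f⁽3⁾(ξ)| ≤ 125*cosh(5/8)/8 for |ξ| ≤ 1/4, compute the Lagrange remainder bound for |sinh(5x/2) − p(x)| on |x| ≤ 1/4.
125*cosh(5/8)/3072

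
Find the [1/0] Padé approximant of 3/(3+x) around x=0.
1 - x/3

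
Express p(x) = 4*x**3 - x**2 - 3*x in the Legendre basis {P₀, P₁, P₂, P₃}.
(-1/3)P₀ + (-3/5)P₁ + (-2/3)P₂ + (8/5)P₃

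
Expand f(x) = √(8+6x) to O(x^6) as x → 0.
2*sqrt(2) + 3*sqrt(2)*x/4 - 9*sqrt(2)*x**2/64 + 27*sqrt(2)*x**3/512 - 405*sqrt(2)*x**4/16384 + 1701*sqrt(2)*x**5/131072 + O(x**6)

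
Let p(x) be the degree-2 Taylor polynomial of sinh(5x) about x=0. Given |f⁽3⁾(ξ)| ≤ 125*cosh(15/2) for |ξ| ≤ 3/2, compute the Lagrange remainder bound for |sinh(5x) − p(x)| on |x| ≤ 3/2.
1125*cosh(15/2)/16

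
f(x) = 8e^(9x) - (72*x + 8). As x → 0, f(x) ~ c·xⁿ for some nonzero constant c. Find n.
2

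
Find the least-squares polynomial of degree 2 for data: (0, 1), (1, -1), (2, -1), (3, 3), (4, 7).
31/35 + (-104/35)x + (8/7)x²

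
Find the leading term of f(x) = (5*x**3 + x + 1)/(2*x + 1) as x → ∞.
5*x**2/2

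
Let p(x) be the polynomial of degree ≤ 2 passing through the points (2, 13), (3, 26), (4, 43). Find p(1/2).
1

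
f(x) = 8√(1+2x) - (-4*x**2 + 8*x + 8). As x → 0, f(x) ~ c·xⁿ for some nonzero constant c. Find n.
3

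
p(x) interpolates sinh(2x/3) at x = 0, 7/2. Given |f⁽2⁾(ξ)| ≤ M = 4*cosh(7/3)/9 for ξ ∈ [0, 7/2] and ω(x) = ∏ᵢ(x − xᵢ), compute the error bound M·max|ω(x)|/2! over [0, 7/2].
49*cosh(7/3)/72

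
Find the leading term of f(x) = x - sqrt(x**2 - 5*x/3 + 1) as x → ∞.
5/6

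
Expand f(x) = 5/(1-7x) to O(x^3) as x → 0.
5 + 35*x + 245*x**2 + O(x**3)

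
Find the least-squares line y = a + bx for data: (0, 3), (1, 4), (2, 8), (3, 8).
a = 29/10, b = 19/10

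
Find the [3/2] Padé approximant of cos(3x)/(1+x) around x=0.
(99*x**3/28 - 99*x**2/28 - x + 1)/(1 - x**2/28)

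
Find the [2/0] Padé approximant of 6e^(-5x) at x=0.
75*x**2 - 30*x + 6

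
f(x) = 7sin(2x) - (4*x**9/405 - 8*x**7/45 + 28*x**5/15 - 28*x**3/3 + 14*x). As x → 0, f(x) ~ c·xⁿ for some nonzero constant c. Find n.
11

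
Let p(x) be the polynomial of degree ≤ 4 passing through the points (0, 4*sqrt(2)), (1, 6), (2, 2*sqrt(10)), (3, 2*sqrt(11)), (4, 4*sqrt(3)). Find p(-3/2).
-2079/16 - 385*sqrt(11)/16 + 315*sqrt(3)/32 + 1155*sqrt(2)/32 + 1485*sqrt(10)/32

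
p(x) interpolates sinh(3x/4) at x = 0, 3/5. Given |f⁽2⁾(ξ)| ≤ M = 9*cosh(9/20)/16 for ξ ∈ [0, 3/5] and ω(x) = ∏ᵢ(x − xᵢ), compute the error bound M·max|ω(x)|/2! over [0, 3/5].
81*cosh(9/20)/3200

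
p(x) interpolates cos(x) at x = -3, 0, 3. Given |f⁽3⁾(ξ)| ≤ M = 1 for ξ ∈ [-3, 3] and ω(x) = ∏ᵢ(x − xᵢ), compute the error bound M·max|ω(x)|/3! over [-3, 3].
sqrt(3)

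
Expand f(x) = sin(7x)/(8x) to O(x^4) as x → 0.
7/8 - 343*x**2/48 + O(x**4)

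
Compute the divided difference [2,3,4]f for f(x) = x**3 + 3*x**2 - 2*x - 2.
12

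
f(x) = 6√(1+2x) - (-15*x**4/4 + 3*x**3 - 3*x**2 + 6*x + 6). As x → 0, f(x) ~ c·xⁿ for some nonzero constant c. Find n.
5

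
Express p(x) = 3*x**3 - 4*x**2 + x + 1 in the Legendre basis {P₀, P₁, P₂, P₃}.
(-1/3)P₀ + (14/5)P₁ + (-8/3)P₂ + (6/5)P₃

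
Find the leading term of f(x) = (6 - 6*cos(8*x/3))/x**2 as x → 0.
64/3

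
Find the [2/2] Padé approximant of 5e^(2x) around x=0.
(5*x**2/3 + 5*x + 5)/(x**2/3 - x + 1)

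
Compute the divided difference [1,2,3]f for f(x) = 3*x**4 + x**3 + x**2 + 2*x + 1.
82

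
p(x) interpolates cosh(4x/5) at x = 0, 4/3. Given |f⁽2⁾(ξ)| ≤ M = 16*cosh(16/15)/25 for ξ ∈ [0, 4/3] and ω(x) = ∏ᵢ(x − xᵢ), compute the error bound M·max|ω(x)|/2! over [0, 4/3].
32*cosh(16/15)/225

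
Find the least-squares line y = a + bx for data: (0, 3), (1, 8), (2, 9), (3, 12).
a = 19/5, b = 14/5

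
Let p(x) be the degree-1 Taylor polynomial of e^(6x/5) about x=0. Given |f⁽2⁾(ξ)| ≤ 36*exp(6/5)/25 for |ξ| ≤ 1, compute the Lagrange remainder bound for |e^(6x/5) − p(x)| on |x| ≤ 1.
18*exp(6/5)/25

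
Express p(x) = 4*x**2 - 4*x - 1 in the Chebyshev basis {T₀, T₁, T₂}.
T₀ + (-4)T₁ + (2)T₂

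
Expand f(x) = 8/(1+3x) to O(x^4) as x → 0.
8 - 24*x + 72*x**2 - 216*x**3 + O(x**4)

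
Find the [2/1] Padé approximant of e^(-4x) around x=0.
(8*x**2/3 - 8*x/3 + 1)/(4*x/3 + 1)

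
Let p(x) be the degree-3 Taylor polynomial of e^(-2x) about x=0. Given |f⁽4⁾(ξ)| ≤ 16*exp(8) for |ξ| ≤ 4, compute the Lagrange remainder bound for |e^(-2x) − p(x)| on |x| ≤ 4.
512*exp(8)/3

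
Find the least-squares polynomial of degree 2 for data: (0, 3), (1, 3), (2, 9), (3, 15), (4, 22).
12/5 + x + x²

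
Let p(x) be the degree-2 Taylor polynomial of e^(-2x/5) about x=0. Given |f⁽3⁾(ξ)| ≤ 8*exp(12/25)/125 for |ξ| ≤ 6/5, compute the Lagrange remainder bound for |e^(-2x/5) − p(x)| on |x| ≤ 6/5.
288*exp(12/25)/15625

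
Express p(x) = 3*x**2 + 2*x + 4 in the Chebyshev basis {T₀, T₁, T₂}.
(11/2)T₀ + (2)T₁ + (3/2)T₂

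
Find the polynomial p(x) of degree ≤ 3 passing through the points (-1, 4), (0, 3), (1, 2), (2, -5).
3 - x**3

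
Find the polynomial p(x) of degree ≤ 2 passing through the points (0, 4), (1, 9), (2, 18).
2*x**2 + 3*x + 4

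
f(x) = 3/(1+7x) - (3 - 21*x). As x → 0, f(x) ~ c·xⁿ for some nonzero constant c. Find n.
2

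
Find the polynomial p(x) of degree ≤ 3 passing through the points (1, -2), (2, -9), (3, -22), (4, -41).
-3*x**2 + 2*x - 1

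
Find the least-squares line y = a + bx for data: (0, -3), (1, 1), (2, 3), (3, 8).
a = -3, b = 7/2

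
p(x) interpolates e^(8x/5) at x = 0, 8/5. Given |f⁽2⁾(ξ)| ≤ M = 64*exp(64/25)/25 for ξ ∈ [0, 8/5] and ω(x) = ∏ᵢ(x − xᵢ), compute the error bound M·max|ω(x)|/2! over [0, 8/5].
512*exp(64/25)/625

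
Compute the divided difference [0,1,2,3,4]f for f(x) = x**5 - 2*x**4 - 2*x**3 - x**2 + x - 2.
8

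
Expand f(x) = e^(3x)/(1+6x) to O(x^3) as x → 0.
1 - 3*x + 45*x**2/2 + O(x**3)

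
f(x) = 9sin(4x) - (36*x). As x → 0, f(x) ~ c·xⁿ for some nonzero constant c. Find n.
3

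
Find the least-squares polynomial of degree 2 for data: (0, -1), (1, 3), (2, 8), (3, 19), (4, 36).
-3/7 + (-1/7)x + (16/7)x²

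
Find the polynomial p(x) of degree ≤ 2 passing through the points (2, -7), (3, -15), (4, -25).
-x**2 - 3*x + 3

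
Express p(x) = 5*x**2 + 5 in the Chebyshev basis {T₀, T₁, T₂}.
(15/2)T₀ + (5/2)T₂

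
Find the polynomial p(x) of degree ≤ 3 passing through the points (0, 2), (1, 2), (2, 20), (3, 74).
3*x**3 - 3*x + 2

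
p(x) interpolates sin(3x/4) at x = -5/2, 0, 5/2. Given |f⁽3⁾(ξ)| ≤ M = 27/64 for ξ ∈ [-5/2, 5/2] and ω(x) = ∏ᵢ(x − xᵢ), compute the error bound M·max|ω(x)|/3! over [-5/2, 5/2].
125*sqrt(3)/512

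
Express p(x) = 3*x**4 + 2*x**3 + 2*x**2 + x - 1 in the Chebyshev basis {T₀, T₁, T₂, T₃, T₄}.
(9/8)T₀ + (5/2)T₁ + (5/2)T₂ + (1/2)T₃ + (3/8)T₄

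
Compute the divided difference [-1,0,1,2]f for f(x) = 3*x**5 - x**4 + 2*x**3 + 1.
15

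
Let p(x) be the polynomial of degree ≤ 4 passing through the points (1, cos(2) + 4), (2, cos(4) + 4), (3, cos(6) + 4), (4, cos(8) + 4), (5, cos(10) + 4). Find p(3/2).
35*cos(4)/32 - 35*cos(6)/64 + 35*cos(2)/128 + 7*cos(8)/32 - 5*cos(10)/128 + 4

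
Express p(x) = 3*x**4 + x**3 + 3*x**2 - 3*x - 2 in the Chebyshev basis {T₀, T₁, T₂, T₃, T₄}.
(5/8)T₀ + (-9/4)T₁ + (3)T₂ + (1/4)T₃ + (3/8)T₄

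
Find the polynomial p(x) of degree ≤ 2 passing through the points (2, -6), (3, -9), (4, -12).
-3*x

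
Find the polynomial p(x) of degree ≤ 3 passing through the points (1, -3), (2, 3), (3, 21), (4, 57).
x**3 - x - 3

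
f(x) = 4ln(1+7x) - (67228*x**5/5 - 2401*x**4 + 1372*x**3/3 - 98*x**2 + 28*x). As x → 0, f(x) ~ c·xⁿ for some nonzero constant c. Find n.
6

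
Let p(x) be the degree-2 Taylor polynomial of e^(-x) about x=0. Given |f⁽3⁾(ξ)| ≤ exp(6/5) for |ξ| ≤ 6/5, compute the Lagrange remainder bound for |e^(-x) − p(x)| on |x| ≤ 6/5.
36*exp(6/5)/125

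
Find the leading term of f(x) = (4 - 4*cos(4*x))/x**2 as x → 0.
32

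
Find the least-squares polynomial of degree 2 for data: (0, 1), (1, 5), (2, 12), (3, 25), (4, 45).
10/7 + (-2/35)x + (19/7)x²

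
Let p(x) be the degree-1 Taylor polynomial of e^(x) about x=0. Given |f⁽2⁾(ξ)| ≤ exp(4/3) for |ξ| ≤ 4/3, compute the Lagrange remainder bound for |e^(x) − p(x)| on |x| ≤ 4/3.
8*exp(4/3)/9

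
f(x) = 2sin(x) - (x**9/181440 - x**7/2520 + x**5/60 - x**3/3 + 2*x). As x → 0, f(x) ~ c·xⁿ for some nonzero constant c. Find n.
11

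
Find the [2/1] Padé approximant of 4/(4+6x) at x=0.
1/(3*x/2 + 1)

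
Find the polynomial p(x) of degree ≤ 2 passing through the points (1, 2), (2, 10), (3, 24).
3*x**2 - x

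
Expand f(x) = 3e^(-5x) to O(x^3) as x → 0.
3 - 15*x + 75*x**2/2 + O(x**3)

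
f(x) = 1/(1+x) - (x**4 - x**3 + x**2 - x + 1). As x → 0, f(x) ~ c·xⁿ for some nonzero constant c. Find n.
5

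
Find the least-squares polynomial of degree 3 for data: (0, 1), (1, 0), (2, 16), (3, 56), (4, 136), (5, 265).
109/126 + (-3019/756)x + (437/252)x² + (52/27)x³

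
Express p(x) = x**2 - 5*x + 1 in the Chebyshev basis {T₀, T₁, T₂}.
(3/2)T₀ + (-5)T₁ + (1/2)T₂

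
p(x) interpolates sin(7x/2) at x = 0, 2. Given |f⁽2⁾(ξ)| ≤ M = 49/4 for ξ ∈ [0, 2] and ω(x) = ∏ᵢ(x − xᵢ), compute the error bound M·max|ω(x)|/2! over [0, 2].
49/8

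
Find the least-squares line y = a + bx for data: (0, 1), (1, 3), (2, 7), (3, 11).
a = 2/5, b = 17/5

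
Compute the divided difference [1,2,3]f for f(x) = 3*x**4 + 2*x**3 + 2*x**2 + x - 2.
89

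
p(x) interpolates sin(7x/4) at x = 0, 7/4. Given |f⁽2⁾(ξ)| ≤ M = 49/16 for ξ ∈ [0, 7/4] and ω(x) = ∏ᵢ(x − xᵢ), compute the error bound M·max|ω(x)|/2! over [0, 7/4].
2401/2048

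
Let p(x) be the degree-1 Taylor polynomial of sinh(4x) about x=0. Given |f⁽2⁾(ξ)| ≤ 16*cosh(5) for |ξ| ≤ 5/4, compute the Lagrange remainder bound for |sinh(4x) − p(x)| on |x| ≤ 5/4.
25*cosh(5)/2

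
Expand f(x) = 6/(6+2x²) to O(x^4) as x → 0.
1 - x**2/3 + O(x**4)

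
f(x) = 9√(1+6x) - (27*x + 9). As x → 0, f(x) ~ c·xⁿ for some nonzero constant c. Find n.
2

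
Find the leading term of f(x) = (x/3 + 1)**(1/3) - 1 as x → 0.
x/9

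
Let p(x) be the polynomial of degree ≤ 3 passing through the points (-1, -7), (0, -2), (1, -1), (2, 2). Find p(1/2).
-11/8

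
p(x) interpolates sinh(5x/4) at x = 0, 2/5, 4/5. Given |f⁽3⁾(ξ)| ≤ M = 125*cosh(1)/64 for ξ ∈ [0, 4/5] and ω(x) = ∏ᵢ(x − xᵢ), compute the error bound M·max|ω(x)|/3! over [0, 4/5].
sqrt(3)*cosh(1)/216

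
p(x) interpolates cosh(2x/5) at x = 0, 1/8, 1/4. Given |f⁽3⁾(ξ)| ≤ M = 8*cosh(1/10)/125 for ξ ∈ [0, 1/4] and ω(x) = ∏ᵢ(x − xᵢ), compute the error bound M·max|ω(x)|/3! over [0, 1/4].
sqrt(3)*cosh(1/10)/216000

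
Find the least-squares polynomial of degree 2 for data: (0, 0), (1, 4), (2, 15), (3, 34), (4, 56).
-11/35 + (57/35)x + (22/7)x²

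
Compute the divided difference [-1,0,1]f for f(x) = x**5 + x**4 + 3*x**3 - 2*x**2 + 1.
-1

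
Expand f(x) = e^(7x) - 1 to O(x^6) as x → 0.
7*x + 49*x**2/2 + 343*x**3/6 + 2401*x**4/24 + 16807*x**5/120 + O(x**6)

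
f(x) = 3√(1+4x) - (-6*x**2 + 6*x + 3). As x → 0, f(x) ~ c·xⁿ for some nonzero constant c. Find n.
3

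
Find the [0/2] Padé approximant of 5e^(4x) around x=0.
5/(8*x**2 - 4*x + 1)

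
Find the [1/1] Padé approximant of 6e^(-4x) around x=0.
(6 - 12*x)/(2*x + 1)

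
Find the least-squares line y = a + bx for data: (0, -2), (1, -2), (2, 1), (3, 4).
a = -29/10, b = 21/10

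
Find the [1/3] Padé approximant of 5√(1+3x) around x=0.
(105*x/8 + 5)/(27*x**3/64 - 9*x**2/16 + 9*x/8 + 1)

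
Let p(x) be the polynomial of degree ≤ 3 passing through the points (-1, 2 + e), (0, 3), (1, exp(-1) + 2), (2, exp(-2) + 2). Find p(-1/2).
(-5*e + 1 + (5*e + 47)*exp(2))*exp(-2)/16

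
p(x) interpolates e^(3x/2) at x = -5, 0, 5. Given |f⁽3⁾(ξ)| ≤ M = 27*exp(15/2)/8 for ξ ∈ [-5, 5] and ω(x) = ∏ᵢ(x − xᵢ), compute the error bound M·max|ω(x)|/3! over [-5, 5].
125*sqrt(3)*exp(15/2)/8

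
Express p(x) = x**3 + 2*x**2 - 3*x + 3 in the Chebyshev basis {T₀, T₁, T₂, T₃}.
(4)T₀ + (-9/4)T₁ + T₂ + (1/4)T₃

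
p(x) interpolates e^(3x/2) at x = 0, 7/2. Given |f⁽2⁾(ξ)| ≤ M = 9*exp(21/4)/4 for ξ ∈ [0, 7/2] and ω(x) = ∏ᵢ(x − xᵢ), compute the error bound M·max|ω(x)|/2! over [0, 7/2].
441*exp(21/4)/128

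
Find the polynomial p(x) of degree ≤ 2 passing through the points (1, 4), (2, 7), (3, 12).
x**2 + 3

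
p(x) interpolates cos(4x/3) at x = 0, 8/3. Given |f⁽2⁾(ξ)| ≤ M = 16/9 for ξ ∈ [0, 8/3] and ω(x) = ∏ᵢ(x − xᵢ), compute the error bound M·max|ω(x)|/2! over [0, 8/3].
128/81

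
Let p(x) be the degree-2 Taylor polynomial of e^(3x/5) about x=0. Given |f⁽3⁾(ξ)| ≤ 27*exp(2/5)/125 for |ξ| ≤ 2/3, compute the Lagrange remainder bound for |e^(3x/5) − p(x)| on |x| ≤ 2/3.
4*exp(2/5)/375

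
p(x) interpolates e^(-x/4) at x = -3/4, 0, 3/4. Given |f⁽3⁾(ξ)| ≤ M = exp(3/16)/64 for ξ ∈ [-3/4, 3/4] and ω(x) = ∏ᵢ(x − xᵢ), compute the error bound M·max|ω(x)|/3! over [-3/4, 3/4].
sqrt(3)*exp(3/16)/4096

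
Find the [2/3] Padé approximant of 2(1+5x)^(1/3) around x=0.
(175*x**2/9 + 40*x/3 + 2)/(-125*x**3/162 + 25*x**2/6 + 5*x + 1)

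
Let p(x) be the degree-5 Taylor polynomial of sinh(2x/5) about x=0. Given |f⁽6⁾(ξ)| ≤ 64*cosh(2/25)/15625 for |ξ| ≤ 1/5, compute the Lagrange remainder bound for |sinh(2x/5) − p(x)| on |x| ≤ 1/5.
4*cosh(2/25)/10986328125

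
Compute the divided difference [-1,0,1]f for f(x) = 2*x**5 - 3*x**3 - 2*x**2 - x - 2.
-2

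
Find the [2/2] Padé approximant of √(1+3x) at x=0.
(45*x**2/16 + 15*x/4 + 1)/(9*x**2/16 + 9*x/4 + 1)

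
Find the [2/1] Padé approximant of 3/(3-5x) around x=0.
1/(1 - 5*x/3)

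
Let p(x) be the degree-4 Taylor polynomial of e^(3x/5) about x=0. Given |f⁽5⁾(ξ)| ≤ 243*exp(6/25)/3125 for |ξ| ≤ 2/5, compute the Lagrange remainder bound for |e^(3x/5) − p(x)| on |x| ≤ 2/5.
324*exp(6/25)/48828125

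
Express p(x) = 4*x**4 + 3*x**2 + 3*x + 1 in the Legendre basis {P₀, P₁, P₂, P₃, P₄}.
(14/5)P₀ + (3)P₁ + (30/7)P₂ + (32/35)P₄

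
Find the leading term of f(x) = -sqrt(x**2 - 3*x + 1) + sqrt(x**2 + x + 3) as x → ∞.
2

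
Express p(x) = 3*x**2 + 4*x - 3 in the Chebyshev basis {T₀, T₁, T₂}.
(-3/2)T₀ + (4)T₁ + (3/2)T₂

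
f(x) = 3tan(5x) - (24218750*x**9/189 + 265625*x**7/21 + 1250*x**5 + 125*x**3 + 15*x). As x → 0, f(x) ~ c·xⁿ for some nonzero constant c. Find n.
11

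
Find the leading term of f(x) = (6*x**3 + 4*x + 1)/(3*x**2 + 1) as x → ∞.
2*x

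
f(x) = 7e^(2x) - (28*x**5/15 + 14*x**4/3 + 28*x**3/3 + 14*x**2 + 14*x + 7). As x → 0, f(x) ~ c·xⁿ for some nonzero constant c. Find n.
6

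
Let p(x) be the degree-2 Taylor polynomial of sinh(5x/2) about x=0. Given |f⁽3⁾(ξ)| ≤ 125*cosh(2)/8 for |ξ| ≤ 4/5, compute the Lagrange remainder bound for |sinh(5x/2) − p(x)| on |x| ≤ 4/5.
4*cosh(2)/3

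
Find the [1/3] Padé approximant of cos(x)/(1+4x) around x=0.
(1 - 5*x/48)/(187*x**3/96 + x**2/12 + 187*x/48 + 1)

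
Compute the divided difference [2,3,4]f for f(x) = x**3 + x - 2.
9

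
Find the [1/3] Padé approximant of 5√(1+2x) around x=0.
(35*x/4 + 5)/(x**3/8 - x**2/4 + 3*x/4 + 1)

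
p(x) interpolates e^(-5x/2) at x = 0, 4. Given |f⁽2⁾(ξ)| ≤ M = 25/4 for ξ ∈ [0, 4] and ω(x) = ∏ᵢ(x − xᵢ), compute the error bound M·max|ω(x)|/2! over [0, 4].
25/2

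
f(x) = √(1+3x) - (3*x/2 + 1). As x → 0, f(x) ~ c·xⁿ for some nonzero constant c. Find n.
2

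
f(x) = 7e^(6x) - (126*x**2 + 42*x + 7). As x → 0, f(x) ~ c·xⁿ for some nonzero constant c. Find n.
3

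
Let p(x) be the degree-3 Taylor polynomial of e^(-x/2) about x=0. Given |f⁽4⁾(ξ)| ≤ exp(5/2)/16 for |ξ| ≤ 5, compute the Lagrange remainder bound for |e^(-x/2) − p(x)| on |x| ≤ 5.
625*exp(5/2)/384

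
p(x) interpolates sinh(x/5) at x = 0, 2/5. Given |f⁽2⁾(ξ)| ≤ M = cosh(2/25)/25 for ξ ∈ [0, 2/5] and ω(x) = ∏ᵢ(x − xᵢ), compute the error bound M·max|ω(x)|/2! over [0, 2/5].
cosh(2/25)/1250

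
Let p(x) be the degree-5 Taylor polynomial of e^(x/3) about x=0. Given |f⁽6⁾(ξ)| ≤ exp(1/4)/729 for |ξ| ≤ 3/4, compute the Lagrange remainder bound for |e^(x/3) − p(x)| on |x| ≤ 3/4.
exp(1/4)/2949120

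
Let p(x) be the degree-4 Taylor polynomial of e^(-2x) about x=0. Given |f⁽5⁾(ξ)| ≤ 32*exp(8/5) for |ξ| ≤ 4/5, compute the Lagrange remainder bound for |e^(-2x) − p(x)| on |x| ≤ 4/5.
4096*exp(8/5)/46875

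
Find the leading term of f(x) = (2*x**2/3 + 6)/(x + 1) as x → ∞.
2*x/3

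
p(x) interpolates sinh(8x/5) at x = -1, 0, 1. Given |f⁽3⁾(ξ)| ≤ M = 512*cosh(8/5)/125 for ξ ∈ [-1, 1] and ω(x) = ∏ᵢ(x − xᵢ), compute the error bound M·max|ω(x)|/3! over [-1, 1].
512*sqrt(3)*cosh(8/5)/3375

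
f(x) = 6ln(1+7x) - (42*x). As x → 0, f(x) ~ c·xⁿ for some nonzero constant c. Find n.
2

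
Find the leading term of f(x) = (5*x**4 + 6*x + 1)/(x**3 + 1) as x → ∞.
5*x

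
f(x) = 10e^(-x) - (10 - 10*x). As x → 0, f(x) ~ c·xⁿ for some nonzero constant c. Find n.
2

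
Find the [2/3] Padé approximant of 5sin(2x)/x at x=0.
(10 - 14*x**2/3)/(x**2/5 + 1)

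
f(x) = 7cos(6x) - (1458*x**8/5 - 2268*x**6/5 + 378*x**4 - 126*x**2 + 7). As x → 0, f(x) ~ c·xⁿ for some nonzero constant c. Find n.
10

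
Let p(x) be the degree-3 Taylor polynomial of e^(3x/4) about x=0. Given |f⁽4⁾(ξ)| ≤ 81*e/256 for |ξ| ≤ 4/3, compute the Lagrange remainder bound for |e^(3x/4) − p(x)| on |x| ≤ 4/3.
e/24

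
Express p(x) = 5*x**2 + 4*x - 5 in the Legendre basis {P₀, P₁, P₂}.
(-10/3)P₀ + (4)P₁ + (10/3)P₂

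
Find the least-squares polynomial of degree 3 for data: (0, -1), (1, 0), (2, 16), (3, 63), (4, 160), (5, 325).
-137/126 + (251/756)x + (-487/252)x² + (161/54)x³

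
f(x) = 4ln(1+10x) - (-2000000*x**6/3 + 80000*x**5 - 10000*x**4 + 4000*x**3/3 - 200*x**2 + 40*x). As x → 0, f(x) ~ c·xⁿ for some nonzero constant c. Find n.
7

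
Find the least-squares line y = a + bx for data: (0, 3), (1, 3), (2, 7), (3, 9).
a = 11/5, b = 11/5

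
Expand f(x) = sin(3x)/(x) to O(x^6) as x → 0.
3 - 9*x**2/2 + 81*x**4/40 + O(x**6)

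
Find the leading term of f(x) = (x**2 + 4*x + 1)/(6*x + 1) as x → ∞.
x/6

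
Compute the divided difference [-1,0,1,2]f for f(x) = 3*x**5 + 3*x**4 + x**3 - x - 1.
22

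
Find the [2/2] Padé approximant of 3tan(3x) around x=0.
9*x/(1 - 3*x**2)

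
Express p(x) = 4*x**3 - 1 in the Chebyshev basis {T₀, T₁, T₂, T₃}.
-T₀ + (3)T₁ + T₃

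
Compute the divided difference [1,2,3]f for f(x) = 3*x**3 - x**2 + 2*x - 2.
17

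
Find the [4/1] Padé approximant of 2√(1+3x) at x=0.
(243*x**4/320 - 27*x**3/20 + 81*x**2/20 + 36*x/5 + 2)/(21*x/10 + 1)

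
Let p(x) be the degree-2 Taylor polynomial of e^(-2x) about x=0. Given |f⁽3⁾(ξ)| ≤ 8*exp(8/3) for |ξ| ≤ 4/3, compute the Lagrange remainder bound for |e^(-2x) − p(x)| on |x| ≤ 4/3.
256*exp(8/3)/81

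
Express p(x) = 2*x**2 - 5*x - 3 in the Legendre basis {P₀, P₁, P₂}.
(-7/3)P₀ + (-5)P₁ + (4/3)P₂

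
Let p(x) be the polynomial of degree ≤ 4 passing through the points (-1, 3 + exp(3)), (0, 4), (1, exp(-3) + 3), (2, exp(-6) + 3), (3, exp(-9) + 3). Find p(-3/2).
(-36*exp(9) - 180*exp(3) + 35 + 378*exp(6) + 315*exp(12))*exp(-9)/128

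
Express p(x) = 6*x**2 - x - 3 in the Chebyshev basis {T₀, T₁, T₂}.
-T₁ + (3)T₂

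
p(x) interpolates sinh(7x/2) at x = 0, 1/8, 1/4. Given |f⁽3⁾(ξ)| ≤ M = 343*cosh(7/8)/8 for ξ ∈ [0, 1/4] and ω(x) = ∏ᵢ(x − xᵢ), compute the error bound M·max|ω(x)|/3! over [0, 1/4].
343*sqrt(3)*cosh(7/8)/110592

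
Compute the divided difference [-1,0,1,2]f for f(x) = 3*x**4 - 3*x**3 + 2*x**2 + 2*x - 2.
3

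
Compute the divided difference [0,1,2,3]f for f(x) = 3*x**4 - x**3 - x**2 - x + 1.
17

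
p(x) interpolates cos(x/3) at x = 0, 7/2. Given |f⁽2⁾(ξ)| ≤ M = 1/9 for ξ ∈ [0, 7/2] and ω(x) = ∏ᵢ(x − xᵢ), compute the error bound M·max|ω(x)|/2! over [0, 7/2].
49/288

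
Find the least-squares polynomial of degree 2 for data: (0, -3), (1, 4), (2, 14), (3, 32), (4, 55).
-94/35 + (104/35)x + (20/7)x²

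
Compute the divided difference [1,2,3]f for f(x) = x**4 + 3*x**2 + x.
28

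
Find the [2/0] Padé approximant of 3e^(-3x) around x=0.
27*x**2/2 - 9*x + 3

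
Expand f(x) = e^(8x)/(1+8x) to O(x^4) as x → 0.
1 + 32*x**2 - 512*x**3/3 + O(x**4)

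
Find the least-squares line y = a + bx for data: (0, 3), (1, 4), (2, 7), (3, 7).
a = 3, b = 3/2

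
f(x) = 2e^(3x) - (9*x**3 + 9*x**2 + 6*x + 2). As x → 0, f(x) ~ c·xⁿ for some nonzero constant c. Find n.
4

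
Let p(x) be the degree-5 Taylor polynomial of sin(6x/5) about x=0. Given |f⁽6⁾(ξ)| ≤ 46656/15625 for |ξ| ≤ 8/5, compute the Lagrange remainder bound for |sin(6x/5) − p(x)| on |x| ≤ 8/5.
84934656/1220703125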